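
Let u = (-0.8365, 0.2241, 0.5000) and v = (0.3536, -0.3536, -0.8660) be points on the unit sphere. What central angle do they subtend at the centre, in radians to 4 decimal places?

2.5116 rad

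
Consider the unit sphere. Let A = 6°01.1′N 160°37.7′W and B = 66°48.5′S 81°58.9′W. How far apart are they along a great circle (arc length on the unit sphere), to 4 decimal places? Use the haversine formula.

With latitudes φ₁ = 6.018°, φ₂ = -66.808° and longitude difference Δλ = 78.647°:
Haversine: a = sin²(Δφ/2) + cos φ₁ cos φ₂ sin²(Δλ/2) = 0.3524 + (0.9945)(0.3938)(0.4016) = 0.50964.
Central angle c = 2·arcsin(√a) = 1.59007 rad.
On the unit sphere the arc length equals the central angle: 1.5901.

1.5901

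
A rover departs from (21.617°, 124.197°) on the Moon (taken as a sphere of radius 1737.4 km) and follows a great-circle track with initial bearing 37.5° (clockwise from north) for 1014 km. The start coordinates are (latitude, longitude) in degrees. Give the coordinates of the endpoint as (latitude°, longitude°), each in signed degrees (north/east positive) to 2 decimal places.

45.55°, 152.82°

Angular distance δ = d/R = 1014/1737.4 = 0.58363 rad; initial bearing θ = 0.6545 rad.
sin φ₂ = sin φ₁ cos δ + cos φ₁ sin δ cos θ = (0.3684)(0.8345) + (0.9297)(0.5511)(0.7934) = 0.7139, so φ₂ = 45.55°.
Δλ = atan2(sin θ sin δ cos φ₁, cos δ − sin φ₁ sin φ₂) = atan2(0.3119, 0.5715) = 28.622°.
λ₂ = 124.197° + 28.622° = 152.82°.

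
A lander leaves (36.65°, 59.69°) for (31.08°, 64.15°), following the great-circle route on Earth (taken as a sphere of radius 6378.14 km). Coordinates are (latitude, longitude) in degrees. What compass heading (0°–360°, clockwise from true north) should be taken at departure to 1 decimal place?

With φ₁ = 0.6397, φ₂ = 0.5424, Δλ = 0.0778 rad, the forward-azimuth formula gives
θ = atan2( sin Δλ cos φ₂ , cos φ₁ sin φ₂ − sin φ₁ cos φ₂ cos Δλ ) = atan2(0.0666, -0.0955) = 145.11°.
So the initial bearing is 145.1°.

145.1°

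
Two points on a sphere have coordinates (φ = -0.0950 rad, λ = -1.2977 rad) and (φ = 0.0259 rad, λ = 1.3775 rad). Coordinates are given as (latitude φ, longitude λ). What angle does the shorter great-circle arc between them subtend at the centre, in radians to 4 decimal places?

Let φ₁ = -0.0950 rad, φ₂ = 0.0259 rad, and Δλ = 2.6752 rad.
cos c = sin φ₁ sin φ₂ + cos φ₁ cos φ₂ cos Δλ = (-0.0949)(0.0259) + (0.9955)(0.9997)(-0.8932) = -0.89133,
so c = arccos(-0.89133) = 2.67106 rad.
So the angular separation is 2.6711 rad.

2.6711 rad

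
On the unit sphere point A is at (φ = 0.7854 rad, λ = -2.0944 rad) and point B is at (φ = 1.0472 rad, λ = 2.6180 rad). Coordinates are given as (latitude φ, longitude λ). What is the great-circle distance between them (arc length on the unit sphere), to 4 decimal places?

0.9117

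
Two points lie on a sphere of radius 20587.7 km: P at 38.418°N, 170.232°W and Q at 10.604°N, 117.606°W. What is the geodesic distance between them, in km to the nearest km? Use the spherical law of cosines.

19555 km

Let φ₁ = 0.6705 rad, φ₂ = 0.1851 rad, and Δλ = 0.9185 rad.
cos c = sin φ₁ sin φ₂ + cos φ₁ cos φ₂ cos Δλ = (0.6214)(0.1840) + (0.7835)(0.9829)(0.6070) = 0.58182,
so c = arccos(0.58182) = 0.94983 rad.
Distance = R·c = 20587.7 × 0.9498 ≈ 19555 km.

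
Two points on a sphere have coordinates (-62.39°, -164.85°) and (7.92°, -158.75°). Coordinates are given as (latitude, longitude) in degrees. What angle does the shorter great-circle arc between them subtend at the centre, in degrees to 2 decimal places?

Let φ₁ = -1.0889 rad, φ₂ = 0.1382 rad, and Δλ = 0.1065 rad.
Haversine: a = sin²(Δφ/2) + cos φ₁ cos φ₂ sin²(Δλ/2) = 0.3315 + (0.4635)(0.9905)(0.0028) = 0.33283.
Central angle c = 2·arcsin(√a) = 1.22990 rad.
So the angular separation is 70.47°.

70.47°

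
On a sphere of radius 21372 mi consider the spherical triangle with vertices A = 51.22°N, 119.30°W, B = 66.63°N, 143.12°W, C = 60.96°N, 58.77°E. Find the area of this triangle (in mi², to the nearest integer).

Side lengths (central angles): a = 0.8971, b = 1.1835, c = 0.3396 rad; semiperimeter s = 1.2101.
By l'Huilier's theorem, tan(E/4) = √[tan(s/2) tan((s−a)/2) tan((s−b)/2) tan((s−c)/2)], giving spherical excess E = 0.1039 rad.
Area = E·R² = 0.1039 × (21372)² ≈ 47452380 mi².

47452380 mi²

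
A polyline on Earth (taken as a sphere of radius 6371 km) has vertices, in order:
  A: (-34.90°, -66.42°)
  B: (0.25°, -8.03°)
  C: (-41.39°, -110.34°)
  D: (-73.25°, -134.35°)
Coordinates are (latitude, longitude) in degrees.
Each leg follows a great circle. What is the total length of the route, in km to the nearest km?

22006 km

Leg A→B: central angle 1.1292 rad, distance 7194.2 km.
Leg B→C: central angle 1.7344 rad, distance 11049.6 km.
Leg C→D: central angle 0.5906 rad, distance 3762.4 km.
Total: 7194.2 + 11049.6 + 3762.4 ≈ 22006 km.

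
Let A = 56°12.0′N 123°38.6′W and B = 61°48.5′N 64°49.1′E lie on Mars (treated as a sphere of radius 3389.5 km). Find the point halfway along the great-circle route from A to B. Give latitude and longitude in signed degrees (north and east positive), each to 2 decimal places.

86.23°, -161.63°

Central angle δ = 1.0787 rad. Interpolating on the sphere with fraction f = 0.5:
P = [sin((1−f)δ)·A + sin(fδ)·B] / sin δ = 0.5827·A + 0.5827·B in Cartesian coordinates,
giving P = (-0.0625, -0.0207, 0.9978), i.e. latitude 86.23°, longitude -161.63°.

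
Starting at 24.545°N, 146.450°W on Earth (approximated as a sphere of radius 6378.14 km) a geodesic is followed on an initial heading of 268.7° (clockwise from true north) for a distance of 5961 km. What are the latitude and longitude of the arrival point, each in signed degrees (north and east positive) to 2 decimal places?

Angular distance δ = d/R = 5961/6378.14 = 0.93460 rad; initial bearing θ = 4.6897 rad.
sin φ₂ = sin φ₁ cos δ + cos φ₁ sin δ cos θ = (0.4154)(0.5941) + (0.9096)(0.8044)(-0.0227) = 0.2302, so φ₂ = 13.31°.
Δλ = atan2(sin θ sin δ cos φ₁, cos δ − sin φ₁ sin φ₂) = atan2(-0.7315, 0.4985) = -55.725°.
λ₂ = -146.450° − 55.725° = -202.18° → 157.82° after wrapping to (−180°, 180°].

13.31°, 157.82°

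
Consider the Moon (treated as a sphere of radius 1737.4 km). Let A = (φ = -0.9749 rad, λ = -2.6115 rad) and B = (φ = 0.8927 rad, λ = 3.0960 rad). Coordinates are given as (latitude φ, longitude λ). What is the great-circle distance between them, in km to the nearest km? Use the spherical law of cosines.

With latitudes φ₁ = -55.858°, φ₂ = 51.148° and longitude difference Δλ = -32.984°:
cos c = sin φ₁ sin φ₂ + cos φ₁ cos φ₂ cos Δλ = (-0.8276)(0.7788) + (0.5613)(0.6273)(0.8388) = -0.34921,
so c = arccos(-0.34921) = 1.92753 rad.
Distance = R·c = 1737.4 × 1.9275 ≈ 3349 km.

3349 km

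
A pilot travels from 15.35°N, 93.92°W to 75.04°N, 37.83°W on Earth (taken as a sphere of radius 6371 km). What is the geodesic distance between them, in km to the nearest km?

7423 km

With latitudes φ₁ = 15.350°, φ₂ = 75.040° and longitude difference Δλ = 56.090°:
cos c = sin φ₁ sin φ₂ + cos φ₁ cos φ₂ cos Δλ = (0.2647)(0.9661) + (0.9643)(0.2581)(0.5579) = 0.39462,
so c = arccos(0.39462) = 1.16514 rad.
Distance = R·c = 6371 × 1.1651 ≈ 7423 km.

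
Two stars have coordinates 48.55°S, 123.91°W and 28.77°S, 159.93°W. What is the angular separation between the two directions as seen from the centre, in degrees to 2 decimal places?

With latitudes φ₁ = -48.550°, φ₂ = -28.770° and longitude difference Δλ = -36.020°:
cos c = sin φ₁ sin φ₂ + cos φ₁ cos φ₂ cos Δλ = (-0.7495)(-0.4813) + (0.6620)(0.8766)(0.8088) = 0.83006,
so c = arccos(0.83006) = 0.59158 rad.
So the angular separation is 33.89°.

33.89°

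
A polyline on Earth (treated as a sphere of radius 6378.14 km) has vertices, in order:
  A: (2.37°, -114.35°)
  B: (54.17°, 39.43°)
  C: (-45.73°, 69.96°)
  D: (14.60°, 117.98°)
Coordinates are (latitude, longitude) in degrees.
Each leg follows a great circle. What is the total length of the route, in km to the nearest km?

33049 km

Leg A→B: central angle 2.0842 rad, distance 13293.5 km.
Leg B→C: central angle 1.8014 rad, distance 11489.7 km.
Leg C→D: central angle 1.2960 rad, distance 8266.2 km.
Total: 13293.5 + 11489.7 + 8266.2 ≈ 33049 km.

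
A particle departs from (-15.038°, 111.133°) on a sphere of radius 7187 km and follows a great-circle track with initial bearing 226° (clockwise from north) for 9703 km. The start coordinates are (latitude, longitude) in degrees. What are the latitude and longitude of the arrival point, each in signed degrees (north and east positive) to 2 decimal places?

-45.35°, 24.03°

Angular distance δ = d/R = 9703/7187 = 1.35008 rad; initial bearing θ = 3.9444 rad.
sin φ₂ = sin φ₁ cos δ + cos φ₁ sin δ cos θ = (-0.2595)(0.2189) + (0.9658)(0.9757)(-0.6947) = -0.7114, so φ₂ = -45.35°.
Δλ = atan2(sin θ sin δ cos φ₁, cos δ − sin φ₁ sin φ₂) = atan2(-0.6779, 0.0344) = -87.099°.
λ₂ = 111.133° − 87.099° = 24.03°.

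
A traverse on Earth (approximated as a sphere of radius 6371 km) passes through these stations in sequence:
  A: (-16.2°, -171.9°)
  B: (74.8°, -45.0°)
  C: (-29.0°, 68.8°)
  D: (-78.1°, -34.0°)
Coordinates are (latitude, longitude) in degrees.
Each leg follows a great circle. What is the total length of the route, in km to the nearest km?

Leg A→B: central angle 2.0047 rad, distance 12771.9 km.
Leg B→C: central angle 2.1657 rad, distance 13797.4 km.
Leg C→D: central angle 1.1214 rad, distance 7144.4 km.
Total: 12771.9 + 13797.4 + 7144.4 ≈ 33714 km.

33714 km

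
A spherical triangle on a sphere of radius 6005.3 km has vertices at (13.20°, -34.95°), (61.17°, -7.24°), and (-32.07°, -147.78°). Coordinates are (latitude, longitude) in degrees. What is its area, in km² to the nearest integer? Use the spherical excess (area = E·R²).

64544180 km²

Side lengths (central angles): a = 2.4665, b = 2.0279, c = 0.9076 rad; semiperimeter s = 2.7010.
By l'Huilier's theorem, tan(E/4) = √[tan(s/2) tan((s−a)/2) tan((s−b)/2) tan((s−c)/2)], giving spherical excess E = 1.7897 rad.
Area = E·R² = 1.7897 × (6005.3)² ≈ 64544180 km².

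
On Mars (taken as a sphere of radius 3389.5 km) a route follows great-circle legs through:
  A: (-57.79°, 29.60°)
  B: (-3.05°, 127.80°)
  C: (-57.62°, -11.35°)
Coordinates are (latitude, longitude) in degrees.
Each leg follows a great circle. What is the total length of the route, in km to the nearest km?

Leg A→B: central angle 1.6017 rad, distance 5429.0 km.
Leg B→C: central angle 1.9386 rad, distance 6570.9 km.
Total: 5429.0 + 6570.9 ≈ 12000 km.

12000 km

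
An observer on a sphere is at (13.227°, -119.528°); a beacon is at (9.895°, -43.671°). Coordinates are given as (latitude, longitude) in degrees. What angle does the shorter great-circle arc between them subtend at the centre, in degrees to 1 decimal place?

74.1°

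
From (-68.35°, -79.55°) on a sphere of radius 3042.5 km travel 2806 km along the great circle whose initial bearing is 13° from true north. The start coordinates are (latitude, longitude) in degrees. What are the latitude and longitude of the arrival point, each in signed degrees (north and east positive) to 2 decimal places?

Angular distance δ = d/R = 2806/3042.5 = 0.92227 rad; initial bearing θ = 0.2269 rad.
sin φ₂ = sin φ₁ cos δ + cos φ₁ sin δ cos θ = (-0.9295)(0.6040) + (0.3689)(0.7970)(0.9744) = -0.2749, so φ₂ = -15.96°.
Δλ = atan2(sin θ sin δ cos φ₁, cos δ − sin φ₁ sin φ₂) = atan2(0.0661, 0.3485) = 10.747°.
λ₂ = -79.550° + 10.747° = -68.80°.

-15.96°, -68.80°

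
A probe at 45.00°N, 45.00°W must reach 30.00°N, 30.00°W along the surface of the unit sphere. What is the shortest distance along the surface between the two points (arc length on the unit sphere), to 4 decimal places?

Let φ₁ = 0.7854 rad, φ₂ = 0.5236 rad, and Δλ = 0.2618 rad.
cos c = sin φ₁ sin φ₂ + cos φ₁ cos φ₂ cos Δλ = (0.7071)(0.5000) + (0.7071)(0.8660)(0.9659) = 0.94506,
so c = arccos(0.94506) = 0.33302 rad.
On the unit sphere the arc length equals the central angle: 0.3330.

0.3330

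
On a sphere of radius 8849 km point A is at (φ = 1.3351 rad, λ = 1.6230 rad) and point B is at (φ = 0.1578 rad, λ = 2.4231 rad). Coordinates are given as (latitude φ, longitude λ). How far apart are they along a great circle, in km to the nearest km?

11079 km

With latitudes φ₁ = 76.496°, φ₂ = 9.041° and longitude difference Δλ = 45.842°:
Haversine: a = sin²(Δφ/2) + cos φ₁ cos φ₂ sin²(Δλ/2) = 0.3083 + (0.2335)(0.9876)(0.1517) = 0.34327.
Central angle c = 2·arcsin(√a) = 1.25196 rad.
Distance = R·c = 8849 × 1.2520 ≈ 11079 km.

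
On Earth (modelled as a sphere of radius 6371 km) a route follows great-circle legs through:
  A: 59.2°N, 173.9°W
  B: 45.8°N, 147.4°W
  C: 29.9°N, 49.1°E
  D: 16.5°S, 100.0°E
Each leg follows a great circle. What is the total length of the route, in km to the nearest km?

Leg A→B: central angle 0.3618 rad, distance 2304.9 km.
Leg B→C: central angle 1.7948 rad, distance 11434.5 km.
Leg C→D: central angle 1.1781 rad, distance 7506.0 km.
Total: 2304.9 + 11434.5 + 7506.0 ≈ 21245 km.

21245 km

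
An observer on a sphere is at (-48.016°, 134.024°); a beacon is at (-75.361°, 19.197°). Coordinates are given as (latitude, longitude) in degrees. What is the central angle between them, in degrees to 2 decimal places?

In radians: φ₁ = -0.8380, φ₂ = -1.3153, Δλ = -114.827° = -2.0041 rad.
cos c = sin φ₁ sin φ₂ + cos φ₁ cos φ₂ cos Δλ = (-0.7433)(-0.9675) + (0.6689)(0.2527)(-0.4199) = 0.64822,
so c = arccos(0.64822) = 0.86555 rad.
So the angular separation is 49.59°.

49.59°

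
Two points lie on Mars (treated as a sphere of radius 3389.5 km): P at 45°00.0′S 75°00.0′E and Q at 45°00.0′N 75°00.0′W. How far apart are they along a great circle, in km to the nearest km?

In radians: φ₁ = -0.7854, φ₂ = 0.7854, Δλ = -150.000° = -2.6180 rad.
Haversine: a = sin²(Δφ/2) + cos φ₁ cos φ₂ sin²(Δλ/2) = 0.5000 + (0.7071)(0.7071)(0.9330) = 0.96651.
Central angle c = 2·arcsin(√a) = 2.77349 rad.
Distance = R·c = 3389.5 × 2.7735 ≈ 9401 km.

9401 km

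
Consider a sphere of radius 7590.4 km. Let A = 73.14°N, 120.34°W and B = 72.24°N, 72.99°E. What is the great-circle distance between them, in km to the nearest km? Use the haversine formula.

With latitudes φ₁ = 73.140°, φ₂ = 72.240° and longitude difference Δλ = -166.670°:
Haversine: a = sin²(Δφ/2) + cos φ₁ cos φ₂ sin²(Δλ/2) = 0.0001 + (0.2900)(0.3050)(0.9865) = 0.08734.
Central angle c = 2·arcsin(√a) = 0.60002 rad.
Distance = R·c = 7590.4 × 0.6000 ≈ 4554 km.

4554 km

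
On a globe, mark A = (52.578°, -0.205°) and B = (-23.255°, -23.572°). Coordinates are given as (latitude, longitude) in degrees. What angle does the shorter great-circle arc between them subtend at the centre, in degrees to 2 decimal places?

Let φ₁ = 0.9177 rad, φ₂ = -0.4059 rad, and Δλ = -0.4078 rad.
Haversine: a = sin²(Δφ/2) + cos φ₁ cos φ₂ sin²(Δλ/2) = 0.3776 + (0.6077)(0.9188)(0.0410) = 0.40052.
Central angle c = 2·arcsin(√a) = 1.37050 rad.
So the angular separation is 78.52°.

78.52°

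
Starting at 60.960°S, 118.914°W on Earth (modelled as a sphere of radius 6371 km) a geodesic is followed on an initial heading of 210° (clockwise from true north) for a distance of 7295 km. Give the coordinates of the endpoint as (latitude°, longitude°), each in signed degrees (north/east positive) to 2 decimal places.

-48.07°, 104.04°

Angular distance δ = d/R = 7295/6371 = 1.14503 rad; initial bearing θ = 3.6652 rad.
sin φ₂ = sin φ₁ cos δ + cos φ₁ sin δ cos θ = (-0.8743)(0.4130) + (0.4854)(0.9107)(-0.8660) = -0.7439, so φ₂ = -48.07°.
Δλ = atan2(sin θ sin δ cos φ₁, cos δ − sin φ₁ sin φ₂) = atan2(-0.2210, -0.2374) = -137.044°.
λ₂ = -118.914° − 137.044° = -255.96° → 104.04° after wrapping to (−180°, 180°].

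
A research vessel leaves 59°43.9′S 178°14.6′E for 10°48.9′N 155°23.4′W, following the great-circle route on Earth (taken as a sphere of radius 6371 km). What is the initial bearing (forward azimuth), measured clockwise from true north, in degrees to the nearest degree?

Δλ = 26.367° = 0.4602 rad.
y = sin Δλ · cos φ₂ = (0.4441)(0.9822) = 0.4362
x = cos φ₁ sin φ₂ − sin φ₁ cos φ₂ cos Δλ = (0.5041)(0.1876) − (-0.8637)(0.9822)(0.8960) = 0.8547
θ = atan2(y, x) = 27.04°, so the bearing is 27°.

27°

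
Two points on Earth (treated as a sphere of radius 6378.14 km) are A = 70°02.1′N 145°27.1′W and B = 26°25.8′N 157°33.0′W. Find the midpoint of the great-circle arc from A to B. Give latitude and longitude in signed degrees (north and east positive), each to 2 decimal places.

48.36°, -154.22°

Central angle δ = 0.7708 rad. Interpolating on the sphere with fraction f = 0.5:
P = [sin((1−f)δ)·A + sin(fδ)·B] / sin δ = 0.5396·A + 0.5396·B in Cartesian coordinates,
giving P = (-0.5983, -0.2890, 0.7473), i.e. latitude 48.36°, longitude -154.22°.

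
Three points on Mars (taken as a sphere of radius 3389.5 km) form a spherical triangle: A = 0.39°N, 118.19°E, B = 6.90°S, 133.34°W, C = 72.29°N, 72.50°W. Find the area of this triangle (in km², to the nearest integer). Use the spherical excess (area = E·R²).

Side lengths (central angles): a = 1.5381, b = 1.8676, c = 1.8916 rad; semiperimeter s = 2.6486.
By l'Huilier's theorem, tan(E/4) = √[tan(s/2) tan((s−a)/2) tan((s−b)/2) tan((s−c)/2)], giving spherical excess E = 2.2641 rad.
Area = E·R² = 2.2641 × (3389.5)² ≈ 26011113 km².

26011113 km²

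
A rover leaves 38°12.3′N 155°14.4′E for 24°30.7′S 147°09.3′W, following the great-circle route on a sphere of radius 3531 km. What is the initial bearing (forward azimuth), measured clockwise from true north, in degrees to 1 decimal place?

129.2°

With φ₁ = 0.6668, φ₂ = -0.4278, Δλ = 1.0054 rad, the forward-azimuth formula gives
θ = atan2( sin Δλ cos φ₂ , cos φ₁ sin φ₂ − sin φ₁ cos φ₂ cos Δλ ) = atan2(0.7683, -0.6275) = 129.24°.
So the initial bearing is 129.2°.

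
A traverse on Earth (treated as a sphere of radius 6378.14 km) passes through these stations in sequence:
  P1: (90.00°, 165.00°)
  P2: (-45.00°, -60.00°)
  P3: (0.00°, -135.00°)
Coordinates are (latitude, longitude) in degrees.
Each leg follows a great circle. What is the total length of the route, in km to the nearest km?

23873 km

Leg P1→P2: central angle 2.3562 rad, distance 15028.1 km.
Leg P2→P3: central angle 1.3867 rad, distance 8844.9 km.
Total: 15028.1 + 8844.9 ≈ 23873 km.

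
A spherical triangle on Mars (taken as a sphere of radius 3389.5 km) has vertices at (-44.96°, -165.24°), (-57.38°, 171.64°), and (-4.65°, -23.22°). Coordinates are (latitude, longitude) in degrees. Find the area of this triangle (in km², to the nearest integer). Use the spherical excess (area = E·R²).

Side lengths (central angles): a = 2.0387, b = 2.0928, c = 0.3302 rad; semiperimeter s = 2.2309.
By l'Huilier's theorem, tan(E/4) = √[tan(s/2) tan((s−a)/2) tan((s−b)/2) tan((s−c)/2)], giving spherical excess E = 0.5486 rad.
Area = E·R² = 0.5486 × (3389.5)² ≈ 6302300 km².

6302300 km²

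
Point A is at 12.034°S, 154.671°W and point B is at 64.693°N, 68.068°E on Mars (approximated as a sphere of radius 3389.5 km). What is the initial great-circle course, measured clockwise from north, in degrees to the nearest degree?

340°

Δλ = -137.261° = -2.3957 rad.
y = sin Δλ · cos φ₂ = (-0.6787)(0.4275) = -0.2901
x = cos φ₁ sin φ₂ − sin φ₁ cos φ₂ cos Δλ = (0.9780)(0.9040) − (-0.2085)(0.4275)(-0.7345) = 0.8187
θ = atan2(y, x) = -19.51°; adding 360° gives 340°.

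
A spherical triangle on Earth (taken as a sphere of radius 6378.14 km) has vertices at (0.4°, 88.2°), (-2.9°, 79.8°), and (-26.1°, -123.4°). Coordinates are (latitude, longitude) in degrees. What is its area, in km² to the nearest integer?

17355296 km²

Side lengths (central angles): a = 2.5016, b = 2.4464, c = 0.1575 rad; semiperimeter s = 2.5527.
By l'Huilier's theorem, tan(E/4) = √[tan(s/2) tan((s−a)/2) tan((s−b)/2) tan((s−c)/2)], giving spherical excess E = 0.4266 rad.
Area = E·R² = 0.4266 × (6378.14)² ≈ 17355296 km².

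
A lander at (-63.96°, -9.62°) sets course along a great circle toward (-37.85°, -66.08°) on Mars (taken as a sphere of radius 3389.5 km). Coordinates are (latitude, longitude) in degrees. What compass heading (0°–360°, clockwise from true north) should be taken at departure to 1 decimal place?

With φ₁ = -1.1163, φ₂ = -0.6606, Δλ = -0.9854 rad, the forward-azimuth formula gives
θ = atan2( sin Δλ cos φ₂ , cos φ₁ sin φ₂ − sin φ₁ cos φ₂ cos Δλ ) = atan2(-0.6581, 0.1226) = -79.45°.
Adding 360° brings this into [0°, 360°): 280.6°.

280.6°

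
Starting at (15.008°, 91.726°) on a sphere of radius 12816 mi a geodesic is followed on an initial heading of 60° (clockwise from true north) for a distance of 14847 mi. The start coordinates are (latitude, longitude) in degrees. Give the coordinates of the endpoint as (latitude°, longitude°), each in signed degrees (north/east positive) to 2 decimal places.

Angular distance δ = d/R = 14847/12816 = 1.15847 rad; initial bearing θ = 1.0472 rad.
sin φ₂ = sin φ₁ cos δ + cos φ₁ sin δ cos θ = (0.2590)(0.4007) + (0.9659)(0.9162)(0.5000) = 0.5462, so φ₂ = 33.11°.
Δλ = atan2(sin θ sin δ cos φ₁, cos δ − sin φ₁ sin φ₂) = atan2(0.7664, 0.2593) = 71.308°.
λ₂ = 91.726° + 71.308° = 163.03°.

33.11°, 163.03°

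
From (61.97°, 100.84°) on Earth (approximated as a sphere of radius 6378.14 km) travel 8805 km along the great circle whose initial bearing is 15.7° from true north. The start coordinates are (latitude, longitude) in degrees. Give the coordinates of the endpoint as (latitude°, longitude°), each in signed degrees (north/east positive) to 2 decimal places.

Angular distance δ = d/R = 8805/6378.14 = 1.38050 rad; initial bearing θ = 0.2740 rad.
sin φ₂ = sin φ₁ cos δ + cos φ₁ sin δ cos θ = (0.8827)(0.1892) + (0.4699)(0.9819)(0.9627) = 0.6112, so φ₂ = 37.68°.
Δλ = atan2(sin θ sin δ cos φ₁, cos δ − sin φ₁ sin φ₂) = atan2(0.1249, -0.3504) = 160.384°.
λ₂ = 100.840° + 160.384° = 261.22° → -98.78° after wrapping to (−180°, 180°].

37.68°, -98.78°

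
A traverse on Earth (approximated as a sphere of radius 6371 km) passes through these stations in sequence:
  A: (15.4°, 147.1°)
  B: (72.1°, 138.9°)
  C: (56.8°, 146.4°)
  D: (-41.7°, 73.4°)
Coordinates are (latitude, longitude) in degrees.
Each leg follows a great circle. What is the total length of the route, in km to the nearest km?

Leg A→B: central angle 0.9932 rad, distance 6327.8 km.
Leg B→C: central angle 0.2724 rad, distance 1735.7 km.
Leg C→D: central angle 2.0232 rad, distance 12889.7 km.
Total: 6327.8 + 1735.7 + 12889.7 ≈ 20953 km.

20953 km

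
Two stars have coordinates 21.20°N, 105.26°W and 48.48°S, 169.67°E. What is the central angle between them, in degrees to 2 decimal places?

102.57°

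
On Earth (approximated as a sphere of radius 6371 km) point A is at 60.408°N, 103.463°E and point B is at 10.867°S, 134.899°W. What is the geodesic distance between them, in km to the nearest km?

Let φ₁ = 1.0543 rad, φ₂ = -0.1897 rad, and Δλ = 2.1230 rad.
cos c = sin φ₁ sin φ₂ + cos φ₁ cos φ₂ cos Δλ = (0.8696)(-0.1885) + (0.4938)(0.9821)(-0.5246) = -0.41833,
so c = arccos(-0.41833) = 2.00240 rad.
Distance = R·c = 6371 × 2.0024 ≈ 12757 km.

12757 km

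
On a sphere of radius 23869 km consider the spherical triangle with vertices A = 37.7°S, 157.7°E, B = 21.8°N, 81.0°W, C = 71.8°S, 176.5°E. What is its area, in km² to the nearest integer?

Side lengths (central angles): a = 1.9994, b = 0.6183, c = 2.2253 rad; semiperimeter s = 2.4215.
By l'Huilier's theorem, tan(E/4) = √[tan(s/2) tan((s−a)/2) tan((s−b)/2) tan((s−c)/2)], giving spherical excess E = 1.0402 rad.
Area = E·R² = 1.0402 × (23869)² ≈ 592637567 km².

592637567 km²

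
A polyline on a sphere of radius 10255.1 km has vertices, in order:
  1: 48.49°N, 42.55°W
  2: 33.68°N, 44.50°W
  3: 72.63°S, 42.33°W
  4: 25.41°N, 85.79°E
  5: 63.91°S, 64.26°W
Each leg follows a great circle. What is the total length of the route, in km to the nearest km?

Leg 1→2: central angle 0.2597 rad, distance 2663.6 km.
Leg 2→3: central angle 1.8556 rad, distance 19029.8 km.
Leg 3→4: central angle 2.1846 rad, distance 22403.4 km.
Leg 4→5: central angle 2.3885 rad, distance 24494.1 km.
Total: 2663.6 + 19029.8 + 22403.4 + 24494.1 ≈ 68591 km.

68591 km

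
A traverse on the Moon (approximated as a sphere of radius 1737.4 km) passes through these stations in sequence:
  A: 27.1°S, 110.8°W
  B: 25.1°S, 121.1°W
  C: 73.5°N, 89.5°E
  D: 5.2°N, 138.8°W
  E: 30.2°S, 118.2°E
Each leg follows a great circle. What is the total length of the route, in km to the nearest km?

Leg A→B: central angle 0.1651 rad, distance 286.9 km.
Leg B→C: central angle 2.2499 rad, distance 3909.0 km.
Leg C→D: central angle 1.6722 rad, distance 2905.3 km.
Leg D→E: central angle 1.8123 rad, distance 3148.8 km.
Total: 286.9 + 3909.0 + 2905.3 + 3148.8 ≈ 10250 km.

10250 km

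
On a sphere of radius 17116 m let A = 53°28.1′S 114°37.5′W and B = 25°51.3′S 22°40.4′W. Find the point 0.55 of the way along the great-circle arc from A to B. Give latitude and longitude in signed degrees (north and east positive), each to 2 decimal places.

-47.60°, -52.18°

The central angle between A and B is δ = 1.2322 rad.
With f = 0.55, the slerp weights are sin((1−f)δ)/sin δ = 0.5582 and sin(fδ)/sin δ = 0.6648.
Weighted sum of the unit vectors: (0.5582)·(-0.2480,-0.5411,-0.8035) + (0.6648)·(0.8304,-0.3469,-0.4361) = (0.4135, -0.5327, -0.7384).
Converting back: φ = atan2(z, √(x²+y²)) = -47.60°, λ = atan2(y, x) = -52.18°.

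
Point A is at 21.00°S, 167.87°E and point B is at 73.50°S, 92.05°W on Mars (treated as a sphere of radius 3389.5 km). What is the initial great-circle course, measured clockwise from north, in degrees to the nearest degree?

Δλ = 100.080° = 1.7467 rad.
y = sin Δλ · cos φ₂ = (0.9846)(0.2840) = 0.2796
x = cos φ₁ sin φ₂ − sin φ₁ cos φ₂ cos Δλ = (0.9336)(-0.9588) − (-0.3584)(0.2840)(-0.1750) = -0.9129
θ = atan2(y, x) = 162.97°, so the bearing is 163°.

163°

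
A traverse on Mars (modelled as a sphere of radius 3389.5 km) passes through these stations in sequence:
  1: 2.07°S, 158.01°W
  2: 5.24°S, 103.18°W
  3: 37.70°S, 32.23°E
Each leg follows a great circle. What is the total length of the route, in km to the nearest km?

10361 km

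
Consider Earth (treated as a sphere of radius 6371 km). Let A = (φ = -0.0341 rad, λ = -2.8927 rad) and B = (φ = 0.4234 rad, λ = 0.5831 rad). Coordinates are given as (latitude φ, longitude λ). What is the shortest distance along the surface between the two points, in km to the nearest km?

16792 km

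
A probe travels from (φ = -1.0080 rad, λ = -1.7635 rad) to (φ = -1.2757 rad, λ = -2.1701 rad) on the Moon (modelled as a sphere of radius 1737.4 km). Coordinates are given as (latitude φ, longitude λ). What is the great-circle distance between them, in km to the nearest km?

542 km

Let φ₁ = -1.0080 rad, φ₂ = -1.2757 rad, and Δλ = -0.4066 rad.
cos c = sin φ₁ sin φ₂ + cos φ₁ cos φ₂ cos Δλ = (-0.8458)(-0.9568) + (0.5336)(0.2908)(0.9185) = 0.95173,
so c = arccos(0.95173) = 0.31197 rad.
Distance = R·c = 1737.4 × 0.3120 ≈ 542 km.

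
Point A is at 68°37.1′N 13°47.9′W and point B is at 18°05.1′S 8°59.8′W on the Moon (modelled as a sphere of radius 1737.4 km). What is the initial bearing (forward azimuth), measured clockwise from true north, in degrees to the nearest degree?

Δλ = 4.802° = 0.0838 rad.
y = sin Δλ · cos φ₂ = (0.0837)(0.9506) = 0.0796
x = cos φ₁ sin φ₂ − sin φ₁ cos φ₂ cos Δλ = (0.3646)(-0.3104) − (0.9312)(0.9506)(0.9965) = -0.9952
θ = atan2(y, x) = 175.43°, so the bearing is 175°.

175°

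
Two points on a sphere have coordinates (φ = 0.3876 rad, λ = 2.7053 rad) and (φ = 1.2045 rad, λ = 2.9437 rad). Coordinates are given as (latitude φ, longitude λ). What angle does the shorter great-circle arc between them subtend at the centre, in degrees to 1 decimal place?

In radians: φ₁ = 0.3876, φ₂ = 1.2045, Δλ = 13.659° = 0.2384 rad.
Haversine: a = sin²(Δφ/2) + cos φ₁ cos φ₂ sin²(Δλ/2) = 0.1578 + (0.9258)(0.3582)(0.0141) = 0.16245.
Central angle c = 2·arcsin(√a) = 0.82969 rad.
So the angular separation is 47.5°.

47.5°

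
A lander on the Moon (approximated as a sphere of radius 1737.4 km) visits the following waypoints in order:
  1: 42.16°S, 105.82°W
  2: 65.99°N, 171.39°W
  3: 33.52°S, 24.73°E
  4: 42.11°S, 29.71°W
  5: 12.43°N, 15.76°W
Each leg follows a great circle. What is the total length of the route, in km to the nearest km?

11053 km

Leg 1→2: central angle 2.0810 rad, distance 3615.6 km.
Leg 2→3: central angle 2.5505 rad, distance 4431.2 km.
Leg 3→4: central angle 0.7525 rad, distance 1307.4 km.
Leg 4→5: central angle 0.9779 rad, distance 1699.0 km.
Total: 3615.6 + 4431.2 + 1307.4 + 1699.0 ≈ 11053 km.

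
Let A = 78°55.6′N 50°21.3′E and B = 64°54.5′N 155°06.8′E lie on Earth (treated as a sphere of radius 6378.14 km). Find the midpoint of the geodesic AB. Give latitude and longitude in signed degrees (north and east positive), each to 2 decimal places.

The central angle between A and B is δ = 0.5196 rad.
With f = 0.5, the slerp weights are sin((1−f)δ)/sin δ = 0.5174 and sin(fδ)/sin δ = 0.5174.
Weighted sum of the unit vectors: (0.5174)·(0.1225,0.1479,0.9814) + (0.5174)·(-0.3847,0.1785,0.9056) = (-0.1356, 0.1688, 0.9763).
Converting back: φ = atan2(z, √(x²+y²)) = 77.49°, λ = atan2(y, x) = 128.77°.

77.49°, 128.77°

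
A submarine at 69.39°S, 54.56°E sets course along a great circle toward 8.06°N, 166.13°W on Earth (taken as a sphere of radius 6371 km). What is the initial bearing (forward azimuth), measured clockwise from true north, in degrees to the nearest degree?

With φ₁ = -1.2111, φ₂ = 0.1407, Δλ = 2.4314 rad, the forward-azimuth formula gives
θ = atan2( sin Δλ cos φ₂ , cos φ₁ sin φ₂ − sin φ₁ cos φ₂ cos Δλ ) = atan2(0.6455, -0.6534) = 135.35°.
So the initial bearing is 135°.

135°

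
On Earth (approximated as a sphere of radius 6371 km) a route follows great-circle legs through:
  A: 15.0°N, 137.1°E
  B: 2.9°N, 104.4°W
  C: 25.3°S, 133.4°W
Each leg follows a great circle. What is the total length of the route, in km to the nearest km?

17389 km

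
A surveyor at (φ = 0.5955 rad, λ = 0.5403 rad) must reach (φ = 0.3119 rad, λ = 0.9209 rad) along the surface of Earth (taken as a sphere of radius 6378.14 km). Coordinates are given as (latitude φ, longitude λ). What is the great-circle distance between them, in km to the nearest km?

2823 km

In radians: φ₁ = 0.5955, φ₂ = 0.3119, Δλ = 21.807° = 0.3806 rad.
cos c = sin φ₁ sin φ₂ + cos φ₁ cos φ₂ cos Δλ = (0.5609)(0.3069) + (0.8279)(0.9518)(0.9284) = 0.90367,
so c = arccos(0.90367) = 0.44253 rad.
Distance = R·c = 6378.14 × 0.4425 ≈ 2823 km.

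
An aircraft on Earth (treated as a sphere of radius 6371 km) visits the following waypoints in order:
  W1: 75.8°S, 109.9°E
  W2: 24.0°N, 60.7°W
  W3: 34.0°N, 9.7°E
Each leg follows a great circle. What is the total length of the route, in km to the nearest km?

21038 km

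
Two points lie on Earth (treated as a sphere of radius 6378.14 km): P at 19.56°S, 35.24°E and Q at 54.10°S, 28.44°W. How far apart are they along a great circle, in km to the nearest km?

6559 km

In radians: φ₁ = -0.3414, φ₂ = -0.9442, Δλ = -63.680° = -1.1114 rad.
cos c = sin φ₁ sin φ₂ + cos φ₁ cos φ₂ cos Δλ = (-0.3348)(-0.8100) + (0.9423)(0.5864)(0.4434) = 0.51618,
so c = arccos(0.51618) = 1.02841 rad.
Distance = R·c = 6378.14 × 1.0284 ≈ 6559 km.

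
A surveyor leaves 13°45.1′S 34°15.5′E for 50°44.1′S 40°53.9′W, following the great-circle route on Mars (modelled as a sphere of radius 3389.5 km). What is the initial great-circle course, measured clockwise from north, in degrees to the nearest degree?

221°

With φ₁ = -0.2400, φ₂ = -0.8855, Δλ = -1.3117 rad, the forward-azimuth formula gives
θ = atan2( sin Δλ cos φ₂ , cos φ₁ sin φ₂ − sin φ₁ cos φ₂ cos Δλ ) = atan2(-0.6118, -0.7135) = -139.39°.
Adding 360° brings this into [0°, 360°): 221°.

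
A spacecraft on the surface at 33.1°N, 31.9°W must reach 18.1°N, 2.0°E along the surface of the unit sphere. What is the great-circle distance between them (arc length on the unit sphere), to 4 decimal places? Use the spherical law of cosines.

0.5907

With latitudes φ₁ = 33.100°, φ₂ = 18.100° and longitude difference Δλ = 33.900°:
cos c = sin φ₁ sin φ₂ + cos φ₁ cos φ₂ cos Δλ = (0.5461)(0.3107) + (0.8377)(0.9505)(0.8300) = 0.83057,
so c = arccos(0.83057) = 0.59066 rad.
On the unit sphere the arc length equals the central angle: 0.5907.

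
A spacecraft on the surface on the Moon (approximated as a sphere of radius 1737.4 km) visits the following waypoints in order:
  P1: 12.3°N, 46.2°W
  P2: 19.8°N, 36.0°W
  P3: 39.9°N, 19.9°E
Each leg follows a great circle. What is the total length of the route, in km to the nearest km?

1937 km

Leg P1→P2: central angle 0.2153 rad, distance 374.0 km.
Leg P2→P3: central angle 0.8996 rad, distance 1562.9 km.
Total: 374.0 + 1562.9 ≈ 1937 km.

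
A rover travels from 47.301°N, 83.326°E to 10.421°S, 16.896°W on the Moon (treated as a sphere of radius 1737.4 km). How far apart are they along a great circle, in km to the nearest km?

3170 km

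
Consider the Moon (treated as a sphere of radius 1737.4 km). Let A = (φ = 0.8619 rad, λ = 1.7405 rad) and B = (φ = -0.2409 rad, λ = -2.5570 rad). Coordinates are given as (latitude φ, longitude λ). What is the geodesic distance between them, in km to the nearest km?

In radians: φ₁ = 0.8619, φ₂ = -0.2409, Δλ = 113.771° = 1.9857 rad.
cos c = sin φ₁ sin φ₂ + cos φ₁ cos φ₂ cos Δλ = (0.7591)(-0.2386) + (0.6510)(0.9711)(-0.4031) = -0.43593,
so c = arccos(-0.43593) = 2.02187 rad.
Distance = R·c = 1737.4 × 2.0219 ≈ 3513 km.

3513 km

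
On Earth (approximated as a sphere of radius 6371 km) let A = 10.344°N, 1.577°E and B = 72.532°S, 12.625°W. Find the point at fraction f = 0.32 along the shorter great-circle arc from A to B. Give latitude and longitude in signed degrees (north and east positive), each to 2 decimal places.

-16.27°, -0.41°

The central angle between A and B is δ = 1.4555 rad.
With f = 0.32, the slerp weights are sin((1−f)δ)/sin δ = 0.8415 and sin(fδ)/sin δ = 0.4521.
Weighted sum of the unit vectors: (0.8415)·(0.9834,0.0271,0.1796) + (0.4521)·(0.2929,-0.0656,-0.9539) = (0.9599, -0.0069, -0.2802).
Converting back: φ = atan2(z, √(x²+y²)) = -16.27°, λ = atan2(y, x) = -0.41°.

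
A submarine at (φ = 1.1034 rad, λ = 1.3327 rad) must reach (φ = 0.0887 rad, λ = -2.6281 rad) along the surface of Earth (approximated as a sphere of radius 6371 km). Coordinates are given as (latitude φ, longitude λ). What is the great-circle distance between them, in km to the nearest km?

11469 km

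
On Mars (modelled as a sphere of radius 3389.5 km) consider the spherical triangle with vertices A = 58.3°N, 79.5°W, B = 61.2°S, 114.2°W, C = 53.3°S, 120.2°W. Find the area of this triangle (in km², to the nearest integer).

2036265 km²

Side lengths (central angles): a = 0.1489, b = 2.0309, c = 2.1382 rad; semiperimeter s = 2.1590.
By l'Huilier's theorem, tan(E/4) = √[tan(s/2) tan((s−a)/2) tan((s−b)/2) tan((s−c)/2)], giving spherical excess E = 0.1772 rad.
Area = E·R² = 0.1772 × (3389.5)² ≈ 2036265 km².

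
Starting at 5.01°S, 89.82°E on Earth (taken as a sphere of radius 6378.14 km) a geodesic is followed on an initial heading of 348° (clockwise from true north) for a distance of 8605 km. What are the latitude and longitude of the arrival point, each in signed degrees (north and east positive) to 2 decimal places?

Angular distance δ = d/R = 8605/6378.14 = 1.34914 rad; initial bearing θ = 6.0737 rad.
sin φ₂ = sin φ₁ cos δ + cos φ₁ sin δ cos θ = (-0.0873)(0.2198) + (0.9962)(0.9755)(0.9781) = 0.9314, so φ₂ = 68.65°.
Δλ = atan2(sin θ sin δ cos φ₁, cos δ − sin φ₁ sin φ₂) = atan2(-0.2021, 0.3012) = -33.856°.
λ₂ = 89.820° − 33.856° = 55.96°.

68.65°, 55.96°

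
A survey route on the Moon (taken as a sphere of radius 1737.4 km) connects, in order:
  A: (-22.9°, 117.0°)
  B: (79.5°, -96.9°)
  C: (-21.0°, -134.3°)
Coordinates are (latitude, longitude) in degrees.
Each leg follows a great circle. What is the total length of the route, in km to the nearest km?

6793 km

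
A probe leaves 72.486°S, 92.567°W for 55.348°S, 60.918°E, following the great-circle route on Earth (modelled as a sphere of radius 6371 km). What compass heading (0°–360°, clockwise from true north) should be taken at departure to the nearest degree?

Δλ = 153.485° = 2.6788 rad.
y = sin Δλ · cos φ₂ = (0.4464)(0.5686) = 0.2538
x = cos φ₁ sin φ₂ − sin φ₁ cos φ₂ cos Δλ = (0.3009)(-0.8226) − (-0.9536)(0.5686)(-0.8948) = -0.7328
θ = atan2(y, x) = 160.89°, so the bearing is 161°.

161°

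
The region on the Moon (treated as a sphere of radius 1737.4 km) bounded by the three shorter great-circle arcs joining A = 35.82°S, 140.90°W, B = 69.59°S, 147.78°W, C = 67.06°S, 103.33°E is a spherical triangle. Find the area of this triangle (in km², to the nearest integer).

Side lengths (central angles): a = 0.6110, b = 1.1576, c = 0.5931 rad; semiperimeter s = 1.1808.
By l'Huilier's theorem, tan(E/4) = √[tan(s/2) tan((s−a)/2) tan((s−b)/2) tan((s−c)/2)], giving spherical excess E = 0.1050 rad.
Area = E·R² = 0.1050 × (1737.4)² ≈ 316990 km².

316990 km²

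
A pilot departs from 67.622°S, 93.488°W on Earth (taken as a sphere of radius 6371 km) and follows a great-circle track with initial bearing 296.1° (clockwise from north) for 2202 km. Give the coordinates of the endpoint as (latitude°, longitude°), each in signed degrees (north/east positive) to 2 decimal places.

Angular distance δ = d/R = 2202/6371 = 0.34563 rad; initial bearing θ = 5.1679 rad.
sin φ₂ = sin φ₁ cos δ + cos φ₁ sin δ cos θ = (-0.9247)(0.9409) + (0.3807)(0.3388)(0.4399) = -0.8133, so φ₂ = -54.42°.
Δλ = atan2(sin θ sin δ cos φ₁, cos δ − sin φ₁ sin φ₂) = atan2(-0.1158, 0.1888) = -31.523°.
λ₂ = -93.488° − 31.523° = -125.01°.

-54.42°, -125.01°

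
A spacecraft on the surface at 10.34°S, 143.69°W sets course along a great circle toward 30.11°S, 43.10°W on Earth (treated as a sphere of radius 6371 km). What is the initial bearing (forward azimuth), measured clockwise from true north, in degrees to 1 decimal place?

121.5°

Δλ = 100.590° = 1.7556 rad.
y = sin Δλ · cos φ₂ = (0.9830)(0.8651) = 0.8503
x = cos φ₁ sin φ₂ − sin φ₁ cos φ₂ cos Δλ = (0.9838)(-0.5017) − (-0.1795)(0.8651)(-0.1838) = -0.5221
θ = atan2(y, x) = 121.55°, so the bearing is 121.5°.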